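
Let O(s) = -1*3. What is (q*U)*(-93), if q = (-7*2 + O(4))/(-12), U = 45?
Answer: -23715/4 ≈ -5928.8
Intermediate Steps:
O(s) = -3
q = 17/12 (q = (-7*2 - 3)/(-12) = (-14 - 3)*(-1/12) = -17*(-1/12) = 17/12 ≈ 1.4167)
(q*U)*(-93) = ((17/12)*45)*(-93) = (255/4)*(-93) = -23715/4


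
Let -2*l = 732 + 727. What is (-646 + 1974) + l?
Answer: 1197/2 ≈ 598.50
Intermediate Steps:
l = -1459/2 (l = -(732 + 727)/2 = -½*1459 = -1459/2 ≈ -729.50)
(-646 + 1974) + l = (-646 + 1974) - 1459/2 = 1328 - 1459/2 = 1197/2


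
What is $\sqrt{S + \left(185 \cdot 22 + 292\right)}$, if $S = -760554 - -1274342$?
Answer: $5 \sqrt{20726} \approx 719.83$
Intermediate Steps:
$S = 513788$ ($S = -760554 + 1274342 = 513788$)
$\sqrt{S + \left(185 \cdot 22 + 292\right)} = \sqrt{513788 + \left(185 \cdot 22 + 292\right)} = \sqrt{513788 + \left(4070 + 292\right)} = \sqrt{513788 + 4362} = \sqrt{518150} = 5 \sqrt{20726}$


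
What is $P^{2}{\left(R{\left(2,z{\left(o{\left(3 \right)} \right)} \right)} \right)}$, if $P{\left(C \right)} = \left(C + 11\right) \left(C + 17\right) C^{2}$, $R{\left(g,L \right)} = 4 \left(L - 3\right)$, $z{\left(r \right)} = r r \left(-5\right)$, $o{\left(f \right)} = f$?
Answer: $1363446689955840000$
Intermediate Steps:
$z{\left(r \right)} = - 5 r^{2}$ ($z{\left(r \right)} = r^{2} \left(-5\right) = - 5 r^{2}$)
$R{\left(g,L \right)} = -12 + 4 L$ ($R{\left(g,L \right)} = 4 \left(-3 + L\right) = -12 + 4 L$)
$P{\left(C \right)} = C^{2} \left(11 + C\right) \left(17 + C\right)$ ($P{\left(C \right)} = \left(11 + C\right) \left(17 + C\right) C^{2} = C^{2} \left(11 + C\right) \left(17 + C\right)$)
$P^{2}{\left(R{\left(2,z{\left(o{\left(3 \right)} \right)} \right)} \right)} = \left(\left(-12 + 4 \left(- 5 \cdot 3^{2}\right)\right)^{2} \left(187 + \left(-12 + 4 \left(- 5 \cdot 3^{2}\right)\right)^{2} + 28 \left(-12 + 4 \left(- 5 \cdot 3^{2}\right)\right)\right)\right)^{2} = \left(\left(-12 + 4 \left(\left(-5\right) 9\right)\right)^{2} \left(187 + \left(-12 + 4 \left(\left(-5\right) 9\right)\right)^{2} + 28 \left(-12 + 4 \left(\left(-5\right) 9\right)\right)\right)\right)^{2} = \left(\left(-12 + 4 \left(-45\right)\right)^{2} \left(187 + \left(-12 + 4 \left(-45\right)\right)^{2} + 28 \left(-12 + 4 \left(-45\right)\right)\right)\right)^{2} = \left(\left(-12 - 180\right)^{2} \left(187 + \left(-12 - 180\right)^{2} + 28 \left(-12 - 180\right)\right)\right)^{2} = \left(\left(-192\right)^{2} \left(187 + \left(-192\right)^{2} + 28 \left(-192\right)\right)\right)^{2} = \left(36864 \left(187 + 36864 - 5376\right)\right)^{2} = \left(36864 \cdot 31675\right)^{2} = 1167667200^{2} = 1363446689955840000$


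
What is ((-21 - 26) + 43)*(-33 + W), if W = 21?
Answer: 48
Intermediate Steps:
((-21 - 26) + 43)*(-33 + W) = ((-21 - 26) + 43)*(-33 + 21) = (-47 + 43)*(-12) = -4*(-12) = 48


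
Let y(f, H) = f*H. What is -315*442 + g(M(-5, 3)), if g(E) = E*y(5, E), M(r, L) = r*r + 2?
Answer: -135585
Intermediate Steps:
M(r, L) = 2 + r² (M(r, L) = r² + 2 = 2 + r²)
y(f, H) = H*f
g(E) = 5*E² (g(E) = E*(E*5) = E*(5*E) = 5*E²)
-315*442 + g(M(-5, 3)) = -315*442 + 5*(2 + (-5)²)² = -139230 + 5*(2 + 25)² = -139230 + 5*27² = -139230 + 5*729 = -139230 + 3645 = -135585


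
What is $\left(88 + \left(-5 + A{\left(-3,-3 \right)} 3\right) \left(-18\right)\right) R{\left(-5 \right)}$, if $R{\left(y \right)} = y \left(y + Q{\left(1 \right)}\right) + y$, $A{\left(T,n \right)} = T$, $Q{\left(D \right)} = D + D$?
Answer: $3400$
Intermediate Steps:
$Q{\left(D \right)} = 2 D$
$R{\left(y \right)} = y + y \left(2 + y\right)$ ($R{\left(y \right)} = y \left(y + 2 \cdot 1\right) + y = y \left(y + 2\right) + y = y \left(2 + y\right) + y = y + y \left(2 + y\right)$)
$\left(88 + \left(-5 + A{\left(-3,-3 \right)} 3\right) \left(-18\right)\right) R{\left(-5 \right)} = \left(88 + \left(-5 - 9\right) \left(-18\right)\right) \left(- 5 \left(3 - 5\right)\right) = \left(88 + \left(-5 - 9\right) \left(-18\right)\right) \left(\left(-5\right) \left(-2\right)\right) = \left(88 - -252\right) 10 = \left(88 + 252\right) 10 = 340 \cdot 10 = 3400$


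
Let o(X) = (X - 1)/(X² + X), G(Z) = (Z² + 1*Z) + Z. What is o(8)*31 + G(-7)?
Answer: 2737/72 ≈ 38.014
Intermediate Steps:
G(Z) = Z² + 2*Z (G(Z) = (Z² + Z) + Z = (Z + Z²) + Z = Z² + 2*Z)
o(X) = (-1 + X)/(X + X²)
o(8)*31 + G(-7) = ((-1 + 8)/(8*(1 + 8)))*31 - 7*(2 - 7) = ((⅛)*7/9)*31 - 7*(-5) = ((⅛)*(⅑)*7)*31 + 35 = (7/72)*31 + 35 = 217/72 + 35 = 2737/72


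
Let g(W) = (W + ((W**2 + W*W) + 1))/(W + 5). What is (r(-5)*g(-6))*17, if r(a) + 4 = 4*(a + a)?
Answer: 50116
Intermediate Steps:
r(a) = -4 + 8*a (r(a) = -4 + 4*(a + a) = -4 + 4*(2*a) = -4 + 8*a)
g(W) = (1 + W + 2*W**2)/(5 + W) (g(W) = (W + ((W**2 + W**2) + 1))/(5 + W) = (W + (2*W**2 + 1))/(5 + W) = (W + (1 + 2*W**2))/(5 + W) = (1 + W + 2*W**2)/(5 + W))
(r(-5)*g(-6))*17 = ((-4 + 8*(-5))*((1 - 6 + 2*(-6)**2)/(5 - 6)))*17 = ((-4 - 40)*((1 - 6 + 2*36)/(-1)))*17 = -(-44)*(1 - 6 + 72)*17 = -(-44)*67*17 = -44*(-67)*17 = 2948*17 = 50116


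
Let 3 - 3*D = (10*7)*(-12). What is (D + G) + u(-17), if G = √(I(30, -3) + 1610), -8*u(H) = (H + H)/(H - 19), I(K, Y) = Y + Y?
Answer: 40447/144 + 2*√401 ≈ 320.93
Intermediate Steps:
I(K, Y) = 2*Y
u(H) = -H/(4*(-19 + H)) (u(H) = -(H + H)/(8*(H - 19)) = -2*H/(8*(-19 + H)) = -H/(4*(-19 + H)))
G = 2*√401 (G = √(2*(-3) + 1610) = √(-6 + 1610) = √1604 = 2*√401 ≈ 40.050)
D = 281 (D = 1 - 10*7*(-12)/3 = 1 - 70*(-12)/3 = 1 - ⅓*(-840) = 1 + 280 = 281)
(D + G) + u(-17) = (281 + 2*√401) - 1*(-17)/(-76 + 4*(-17)) = (281 + 2*√401) - 1*(-17)/(-76 - 68) = (281 + 2*√401) - 1*(-17)/(-144) = (281 + 2*√401) - 1*(-17)*(-1/144) = (281 + 2*√401) - 17/144 = 40447/144 + 2*√401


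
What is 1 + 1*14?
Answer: 15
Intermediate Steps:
1 + 1*14 = 1 + 14 = 15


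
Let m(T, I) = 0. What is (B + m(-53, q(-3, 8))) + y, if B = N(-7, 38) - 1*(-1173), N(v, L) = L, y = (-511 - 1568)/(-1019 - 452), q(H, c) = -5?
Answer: 1783460/1471 ≈ 1212.4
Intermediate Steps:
y = 2079/1471 (y = -2079/(-1471) = -2079*(-1/1471) = 2079/1471 ≈ 1.4133)
B = 1211 (B = 38 - 1*(-1173) = 38 + 1173 = 1211)
(B + m(-53, q(-3, 8))) + y = (1211 + 0) + 2079/1471 = 1211 + 2079/1471 = 1783460/1471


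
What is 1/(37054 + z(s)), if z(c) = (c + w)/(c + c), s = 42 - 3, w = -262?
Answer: 78/2889989 ≈ 2.6990e-5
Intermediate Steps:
s = 39
z(c) = (-262 + c)/(2*c) (z(c) = (c - 262)/(c + c) = (-262 + c)/((2*c)) = (-262 + c)*(1/(2*c)) = (-262 + c)/(2*c))
1/(37054 + z(s)) = 1/(37054 + (½)*(-262 + 39)/39) = 1/(37054 + (½)*(1/39)*(-223)) = 1/(37054 - 223/78) = 1/(2889989/78) = 78/2889989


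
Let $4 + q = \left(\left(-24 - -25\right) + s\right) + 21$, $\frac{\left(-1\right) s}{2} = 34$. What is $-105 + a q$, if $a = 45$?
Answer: $-2355$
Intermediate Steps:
$s = -68$ ($s = \left(-2\right) 34 = -68$)
$q = -50$ ($q = -4 + \left(\left(\left(-24 - -25\right) - 68\right) + 21\right) = -4 + \left(\left(\left(-24 + 25\right) - 68\right) + 21\right) = -4 + \left(\left(1 - 68\right) + 21\right) = -4 + \left(-67 + 21\right) = -4 - 46 = -50$)
$-105 + a q = -105 + 45 \left(-50\right) = -105 - 2250 = -2355$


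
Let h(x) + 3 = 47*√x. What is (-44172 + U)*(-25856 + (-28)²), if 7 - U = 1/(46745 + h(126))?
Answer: 1209473814593858912/1092268115 - 1767576*√14/1092268115 ≈ 1.1073e+9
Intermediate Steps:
h(x) = -3 + 47*√x
U = 7 - 1/(46742 + 141*√14) (U = 7 - 1/(46745 + (-3 + 47*√126)) = 7 - 1/(46745 + (-3 + 47*(3*√14))) = 7 - 1/(46745 + (-3 + 141*√14)) = 7 - 1/(46742 + 141*√14) ≈ 7.0000)
(-44172 + U)*(-25856 + (-28)²) = (-44172 + (7645853434/1092268115 + 141*√14/2184536230))*(-25856 + (-28)²) = (-48240021322346/1092268115 + 141*√14/2184536230)*(-25856 + 784) = (-48240021322346/1092268115 + 141*√14/2184536230)*(-25072) = 1209473814593858912/1092268115 - 1767576*√14/1092268115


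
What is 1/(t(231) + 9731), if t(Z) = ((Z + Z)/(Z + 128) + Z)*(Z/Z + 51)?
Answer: 359/7829761 ≈ 4.5851e-5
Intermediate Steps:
t(Z) = 52*Z + 104*Z/(128 + Z) (t(Z) = ((2*Z)/(128 + Z) + Z)*(1 + 51) = (2*Z/(128 + Z) + Z)*52 = (Z + 2*Z/(128 + Z))*52 = 52*Z + 104*Z/(128 + Z))
1/(t(231) + 9731) = 1/(52*231*(130 + 231)/(128 + 231) + 9731) = 1/(52*231*361/359 + 9731) = 1/(52*231*(1/359)*361 + 9731) = 1/(4336332/359 + 9731) = 1/(7829761/359) = 359/7829761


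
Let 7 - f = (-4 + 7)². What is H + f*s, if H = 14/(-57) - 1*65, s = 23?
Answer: -6341/57 ≈ -111.25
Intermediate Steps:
f = -2 (f = 7 - (-4 + 7)² = 7 - 1*3² = 7 - 1*9 = 7 - 9 = -2)
H = -3719/57 (H = 14*(-1/57) - 65 = -14/57 - 65 = -3719/57 ≈ -65.246)
H + f*s = -3719/57 - 2*23 = -3719/57 - 46 = -6341/57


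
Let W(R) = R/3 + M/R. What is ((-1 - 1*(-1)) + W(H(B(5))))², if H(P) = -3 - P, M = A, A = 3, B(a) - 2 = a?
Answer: 11881/900 ≈ 13.201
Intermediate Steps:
B(a) = 2 + a
M = 3
W(R) = 3/R + R/3 (W(R) = R/3 + 3/R = 3/R + R/3)
((-1 - 1*(-1)) + W(H(B(5))))² = ((-1 - 1*(-1)) + (3/(-3 - (2 + 5)) + (-3 - (2 + 5))/3))² = ((-1 + 1) + (3/(-3 - 1*7) + (-3 - 1*7)/3))² = (0 + (3/(-3 - 7) + (-3 - 7)/3))² = (0 + (3/(-10) + (⅓)*(-10)))² = (0 + (3*(-⅒) - 10/3))² = (0 + (-3/10 - 10/3))² = (0 - 109/30)² = (-109/30)² = 11881/900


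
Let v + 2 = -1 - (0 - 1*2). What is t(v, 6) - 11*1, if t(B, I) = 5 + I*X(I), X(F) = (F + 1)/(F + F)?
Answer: -5/2 ≈ -2.5000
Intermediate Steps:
X(F) = (1 + F)/(2*F) (X(F) = (1 + F)/((2*F)) = (1 + F)*(1/(2*F)) = (1 + F)/(2*F))
v = -1 (v = -2 + (-1 - (0 - 1*2)) = -2 + (-1 - (0 - 2)) = -2 + (-1 - 1*(-2)) = -2 + (-1 + 2) = -2 + 1 = -1)
t(B, I) = 11/2 + I/2 (t(B, I) = 5 + I*((1 + I)/(2*I)) = 5 + (1/2 + I/2) = 11/2 + I/2)
t(v, 6) - 11*1 = (11/2 + (1/2)*6) - 11*1 = (11/2 + 3) - 11 = 17/2 - 11 = -5/2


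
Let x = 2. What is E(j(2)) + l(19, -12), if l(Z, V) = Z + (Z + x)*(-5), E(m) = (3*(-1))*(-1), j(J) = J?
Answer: -83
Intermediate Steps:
E(m) = 3 (E(m) = -3*(-1) = 3)
l(Z, V) = -10 - 4*Z (l(Z, V) = Z + (Z + 2)*(-5) = Z + (2 + Z)*(-5) = Z + (-10 - 5*Z) = -10 - 4*Z)
E(j(2)) + l(19, -12) = 3 + (-10 - 4*19) = 3 + (-10 - 76) = 3 - 86 = -83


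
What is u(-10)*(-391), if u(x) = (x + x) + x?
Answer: 11730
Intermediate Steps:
u(x) = 3*x (u(x) = 2*x + x = 3*x)
u(-10)*(-391) = (3*(-10))*(-391) = -30*(-391) = 11730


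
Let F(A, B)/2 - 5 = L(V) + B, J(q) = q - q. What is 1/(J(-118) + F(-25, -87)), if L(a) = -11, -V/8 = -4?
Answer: -1/186 ≈ -0.0053763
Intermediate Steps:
V = 32 (V = -8*(-4) = 32)
J(q) = 0
F(A, B) = -12 + 2*B (F(A, B) = 10 + 2*(-11 + B) = 10 + (-22 + 2*B) = -12 + 2*B)
1/(J(-118) + F(-25, -87)) = 1/(0 + (-12 + 2*(-87))) = 1/(0 + (-12 - 174)) = 1/(0 - 186) = 1/(-186) = -1/186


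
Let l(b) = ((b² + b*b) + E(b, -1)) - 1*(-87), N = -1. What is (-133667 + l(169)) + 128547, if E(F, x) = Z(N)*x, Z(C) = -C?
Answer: 52088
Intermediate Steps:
E(F, x) = x (E(F, x) = (-1*(-1))*x = 1*x = x)
l(b) = 86 + 2*b² (l(b) = ((b² + b*b) - 1) - 1*(-87) = ((b² + b²) - 1) + 87 = (2*b² - 1) + 87 = (-1 + 2*b²) + 87 = 86 + 2*b²)
(-133667 + l(169)) + 128547 = (-133667 + (86 + 2*169²)) + 128547 = (-133667 + (86 + 2*28561)) + 128547 = (-133667 + (86 + 57122)) + 128547 = (-133667 + 57208) + 128547 = -76459 + 128547 = 52088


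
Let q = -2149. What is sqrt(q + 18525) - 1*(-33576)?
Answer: 33576 + 2*sqrt(4094) ≈ 33704.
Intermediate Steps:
sqrt(q + 18525) - 1*(-33576) = sqrt(-2149 + 18525) - 1*(-33576) = sqrt(16376) + 33576 = 2*sqrt(4094) + 33576 = 33576 + 2*sqrt(4094)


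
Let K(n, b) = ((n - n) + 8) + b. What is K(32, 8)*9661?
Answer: 154576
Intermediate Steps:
K(n, b) = 8 + b (K(n, b) = (0 + 8) + b = 8 + b)
K(32, 8)*9661 = (8 + 8)*9661 = 16*9661 = 154576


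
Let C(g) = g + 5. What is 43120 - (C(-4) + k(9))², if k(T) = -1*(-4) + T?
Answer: 42924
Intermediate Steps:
k(T) = 4 + T
C(g) = 5 + g
43120 - (C(-4) + k(9))² = 43120 - ((5 - 4) + (4 + 9))² = 43120 - (1 + 13)² = 43120 - 1*14² = 43120 - 1*196 = 43120 - 196 = 42924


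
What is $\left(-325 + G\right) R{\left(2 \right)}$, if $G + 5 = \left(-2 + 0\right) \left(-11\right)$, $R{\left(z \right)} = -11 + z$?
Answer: $2772$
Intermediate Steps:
$G = 17$ ($G = -5 + \left(-2 + 0\right) \left(-11\right) = -5 - -22 = -5 + 22 = 17$)
$\left(-325 + G\right) R{\left(2 \right)} = \left(-325 + 17\right) \left(-11 + 2\right) = \left(-308\right) \left(-9\right) = 2772$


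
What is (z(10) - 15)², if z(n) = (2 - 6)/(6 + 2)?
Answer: 961/4 ≈ 240.25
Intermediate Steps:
z(n) = -½ (z(n) = -4/8 = -4*⅛ = -½)
(z(10) - 15)² = (-½ - 15)² = (-31/2)² = 961/4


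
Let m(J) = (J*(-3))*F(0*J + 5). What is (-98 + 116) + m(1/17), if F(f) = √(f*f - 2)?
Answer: 18 - 3*√23/17 ≈ 17.154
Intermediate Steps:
F(f) = √(-2 + f²) (F(f) = √(f² - 2) = √(-2 + f²))
m(J) = -3*J*√23 (m(J) = (J*(-3))*√(-2 + (0*J + 5)²) = (-3*J)*√(-2 + (0 + 5)²) = (-3*J)*√(-2 + 5²) = (-3*J)*√(-2 + 25) = (-3*J)*√23 = -3*J*√23)
(-98 + 116) + m(1/17) = (-98 + 116) - 3*√23/17 = 18 - 3*1/17*√23 = 18 - 3*√23/17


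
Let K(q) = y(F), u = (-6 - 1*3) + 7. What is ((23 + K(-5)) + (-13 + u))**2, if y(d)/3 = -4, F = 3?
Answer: 16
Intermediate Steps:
y(d) = -12 (y(d) = 3*(-4) = -12)
u = -2 (u = (-6 - 3) + 7 = -9 + 7 = -2)
K(q) = -12
((23 + K(-5)) + (-13 + u))**2 = ((23 - 12) + (-13 - 2))**2 = (11 - 15)**2 = (-4)**2 = 16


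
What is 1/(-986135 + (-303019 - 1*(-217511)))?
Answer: -1/1071643 ≈ -9.3315e-7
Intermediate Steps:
1/(-986135 + (-303019 - 1*(-217511))) = 1/(-986135 + (-303019 + 217511)) = 1/(-986135 - 85508) = 1/(-1071643) = -1/1071643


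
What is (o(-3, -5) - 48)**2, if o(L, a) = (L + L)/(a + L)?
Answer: 35721/16 ≈ 2232.6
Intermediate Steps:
o(L, a) = 2*L/(L + a) (o(L, a) = (2*L)/(L + a) = 2*L/(L + a))
(o(-3, -5) - 48)**2 = (2*(-3)/(-3 - 5) - 48)**2 = (2*(-3)/(-8) - 48)**2 = (2*(-3)*(-1/8) - 48)**2 = (3/4 - 48)**2 = (-189/4)**2 = 35721/16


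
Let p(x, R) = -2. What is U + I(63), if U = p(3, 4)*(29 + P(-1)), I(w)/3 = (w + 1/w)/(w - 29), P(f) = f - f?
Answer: -18721/357 ≈ -52.440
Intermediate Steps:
P(f) = 0
I(w) = 3*(w + 1/w)/(-29 + w) (I(w) = 3*((w + 1/w)/(w - 29)) = 3*((w + 1/w)/(-29 + w)) = 3*(w + 1/w)/(-29 + w))
U = -58 (U = -2*(29 + 0) = -2*29 = -58)
U + I(63) = -58 + 3*(1 + 63²)/(63*(-29 + 63)) = -58 + 3*(1/63)*(1 + 3969)/34 = -58 + 3*(1/63)*(1/34)*3970 = -58 + 1985/357 = -18721/357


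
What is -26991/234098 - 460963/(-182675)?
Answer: 102979935449/42763852150 ≈ 2.4081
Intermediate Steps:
-26991/234098 - 460963/(-182675) = -26991*1/234098 - 460963*(-1/182675) = -26991/234098 + 460963/182675 = 102979935449/42763852150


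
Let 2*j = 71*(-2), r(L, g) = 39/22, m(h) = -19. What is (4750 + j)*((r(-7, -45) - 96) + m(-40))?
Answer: -11655389/22 ≈ -5.2979e+5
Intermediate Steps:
r(L, g) = 39/22 (r(L, g) = 39*(1/22) = 39/22)
j = -71 (j = (71*(-2))/2 = (½)*(-142) = -71)
(4750 + j)*((r(-7, -45) - 96) + m(-40)) = (4750 - 71)*((39/22 - 96) - 19) = 4679*(-2073/22 - 19) = 4679*(-2491/22) = -11655389/22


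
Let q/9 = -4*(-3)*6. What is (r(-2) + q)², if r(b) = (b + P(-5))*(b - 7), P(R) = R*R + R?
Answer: 236196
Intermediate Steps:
q = 648 (q = 9*(-4*(-3)*6) = 9*(12*6) = 9*72 = 648)
P(R) = R + R² (P(R) = R² + R = R + R²)
r(b) = (-7 + b)*(20 + b) (r(b) = (b - 5*(1 - 5))*(b - 7) = (b - 5*(-4))*(-7 + b) = (b + 20)*(-7 + b) = (20 + b)*(-7 + b) = (-7 + b)*(20 + b))
(r(-2) + q)² = ((-140 + (-2)² + 13*(-2)) + 648)² = ((-140 + 4 - 26) + 648)² = (-162 + 648)² = 486² = 236196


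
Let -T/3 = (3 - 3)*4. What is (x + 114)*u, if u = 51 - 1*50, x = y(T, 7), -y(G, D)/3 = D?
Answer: 93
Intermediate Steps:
T = 0 (T = -3*(3 - 3)*4 = -0*4 = -3*0 = 0)
y(G, D) = -3*D
x = -21 (x = -3*7 = -21)
u = 1 (u = 51 - 50 = 1)
(x + 114)*u = (-21 + 114)*1 = 93*1 = 93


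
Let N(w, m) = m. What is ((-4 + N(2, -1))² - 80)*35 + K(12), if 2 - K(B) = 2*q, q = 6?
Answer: -1935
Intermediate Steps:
K(B) = -10 (K(B) = 2 - 2*6 = 2 - 1*12 = 2 - 12 = -10)
((-4 + N(2, -1))² - 80)*35 + K(12) = ((-4 - 1)² - 80)*35 - 10 = ((-5)² - 80)*35 - 10 = (25 - 80)*35 - 10 = -55*35 - 10 = -1925 - 10 = -1935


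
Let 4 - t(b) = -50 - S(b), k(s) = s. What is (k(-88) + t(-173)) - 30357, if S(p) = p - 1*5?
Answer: -30569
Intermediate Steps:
S(p) = -5 + p (S(p) = p - 5 = -5 + p)
t(b) = 49 + b (t(b) = 4 - (-50 - (-5 + b)) = 4 - (-50 + (5 - b)) = 4 - (-45 - b) = 4 + (45 + b) = 49 + b)
(k(-88) + t(-173)) - 30357 = (-88 + (49 - 173)) - 30357 = (-88 - 124) - 30357 = -212 - 30357 = -30569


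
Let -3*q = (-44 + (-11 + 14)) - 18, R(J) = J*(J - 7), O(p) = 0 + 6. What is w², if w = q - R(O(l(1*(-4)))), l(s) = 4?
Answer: 5929/9 ≈ 658.78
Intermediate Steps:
O(p) = 6
R(J) = J*(-7 + J)
q = 59/3 (q = -((-44 + (-11 + 14)) - 18)/3 = -((-44 + 3) - 18)/3 = -(-41 - 18)/3 = -⅓*(-59) = 59/3 ≈ 19.667)
w = 77/3 (w = 59/3 - 6*(-7 + 6) = 59/3 - 6*(-1) = 59/3 - 1*(-6) = 59/3 + 6 = 77/3 ≈ 25.667)
w² = (77/3)² = 5929/9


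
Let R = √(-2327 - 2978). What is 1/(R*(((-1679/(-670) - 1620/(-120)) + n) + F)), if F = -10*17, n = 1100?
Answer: -67*I*√5305/336243632 ≈ -1.4513e-5*I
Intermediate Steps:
R = I*√5305 (R = √(-5305) = I*√5305 ≈ 72.835*I)
F = -170
1/(R*(((-1679/(-670) - 1620/(-120)) + n) + F)) = 1/(((I*√5305))*(((-1679/(-670) - 1620/(-120)) + 1100) - 170)) = (-I*√5305/5305)/(((-1679*(-1/670) - 1620*(-1/120)) + 1100) - 170) = (-I*√5305/5305)/(((1679/670 + 27/2) + 1100) - 170) = (-I*√5305/5305)/((5362/335 + 1100) - 170) = (-I*√5305/5305)/(373862/335 - 170) = (-I*√5305/5305)/(316912/335) = -I*√5305/5305*(335/316912) = -67*I*√5305/336243632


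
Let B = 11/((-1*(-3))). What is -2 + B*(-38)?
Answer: -424/3 ≈ -141.33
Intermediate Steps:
B = 11/3 ≈ 3.6667
-2 + B*(-38) = -2 + (11/3)*(-38) = -2 - 418/3 = -424/3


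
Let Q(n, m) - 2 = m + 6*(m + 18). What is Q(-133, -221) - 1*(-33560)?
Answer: 32123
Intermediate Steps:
Q(n, m) = 110 + 7*m (Q(n, m) = 2 + (m + 6*(m + 18)) = 2 + (m + 6*(18 + m)) = 2 + (m + (108 + 6*m)) = 2 + (108 + 7*m) = 110 + 7*m)
Q(-133, -221) - 1*(-33560) = (110 + 7*(-221)) - 1*(-33560) = (110 - 1547) + 33560 = -1437 + 33560 = 32123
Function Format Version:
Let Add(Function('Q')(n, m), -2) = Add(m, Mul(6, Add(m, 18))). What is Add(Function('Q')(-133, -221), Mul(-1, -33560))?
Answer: 32123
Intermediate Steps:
Function('Q')(n, m) = Add(110, Mul(7, m)) (Function('Q')(n, m) = Add(2, Add(m, Mul(6, Add(m, 18)))) = Add(2, Add(m, Mul(6, Add(18, m)))) = Add(2, Add(m, Add(108, Mul(6, m)))) = Add(2, Add(108, Mul(7, m))) = Add(110, Mul(7, m)))
Add(Function('Q')(-133, -221), Mul(-1, -33560)) = Add(Add(110, Mul(7, -221)), Mul(-1, -33560)) = Add(Add(110, -1547), 33560) = Add(-1437, 33560) = 32123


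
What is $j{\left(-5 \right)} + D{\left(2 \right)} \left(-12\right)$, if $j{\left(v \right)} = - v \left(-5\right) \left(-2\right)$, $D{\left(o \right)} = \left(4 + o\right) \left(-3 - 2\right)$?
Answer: $410$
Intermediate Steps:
$D{\left(o \right)} = -20 - 5 o$ ($D{\left(o \right)} = \left(4 + o\right) \left(-5\right) = -20 - 5 o$)
$j{\left(v \right)} = - 10 v$ ($j{\left(v \right)} = - - 5 v \left(-2\right) = - 10 v$)
$j{\left(-5 \right)} + D{\left(2 \right)} \left(-12\right) = \left(-10\right) \left(-5\right) + \left(-20 - 10\right) \left(-12\right) = 50 + \left(-20 - 10\right) \left(-12\right) = 50 - -360 = 50 + 360 = 410$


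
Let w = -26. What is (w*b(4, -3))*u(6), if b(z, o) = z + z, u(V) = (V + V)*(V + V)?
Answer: -29952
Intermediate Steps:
u(V) = 4*V**2 (u(V) = (2*V)*(2*V) = 4*V**2)
b(z, o) = 2*z
(w*b(4, -3))*u(6) = (-52*4)*(4*6**2) = (-26*8)*(4*36) = -208*144 = -29952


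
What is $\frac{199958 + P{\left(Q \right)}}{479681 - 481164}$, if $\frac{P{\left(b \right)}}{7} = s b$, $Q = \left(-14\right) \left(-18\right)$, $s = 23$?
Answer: $- \frac{240530}{1483} \approx -162.19$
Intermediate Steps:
$Q = 252$
$P{\left(b \right)} = 161 b$ ($P{\left(b \right)} = 7 \cdot 23 b = 161 b$)
$\frac{199958 + P{\left(Q \right)}}{479681 - 481164} = \frac{199958 + 161 \cdot 252}{479681 - 481164} = \frac{199958 + 40572}{-1483} = 240530 \left(- \frac{1}{1483}\right) = - \frac{240530}{1483}$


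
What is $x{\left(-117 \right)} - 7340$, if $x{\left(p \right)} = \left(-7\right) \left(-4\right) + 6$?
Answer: $-7306$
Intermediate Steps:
$x{\left(p \right)} = 34$ ($x{\left(p \right)} = 28 + 6 = 34$)
$x{\left(-117 \right)} - 7340 = 34 - 7340 = -7306$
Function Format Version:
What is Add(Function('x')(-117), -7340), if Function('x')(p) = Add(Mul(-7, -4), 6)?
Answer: -7306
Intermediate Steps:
Function('x')(p) = 34 (Function('x')(p) = Add(28, 6) = 34)
Add(Function('x')(-117), -7340) = Add(34, -7340) = -7306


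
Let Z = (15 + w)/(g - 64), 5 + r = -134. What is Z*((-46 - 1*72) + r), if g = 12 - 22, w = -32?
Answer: -4369/74 ≈ -59.041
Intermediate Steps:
r = -139 (r = -5 - 134 = -139)
g = -10
Z = 17/74 (Z = (15 - 32)/(-10 - 64) = -17/(-74) = -17*(-1/74) = 17/74 ≈ 0.22973)
Z*((-46 - 1*72) + r) = 17*((-46 - 1*72) - 139)/74 = 17*((-46 - 72) - 139)/74 = 17*(-118 - 139)/74 = (17/74)*(-257) = -4369/74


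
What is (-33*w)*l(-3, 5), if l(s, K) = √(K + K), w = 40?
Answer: -1320*√10 ≈ -4174.2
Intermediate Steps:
l(s, K) = √2*√K (l(s, K) = √(2*K) = √2*√K)
(-33*w)*l(-3, 5) = (-33*40)*(√2*√5) = -1320*√10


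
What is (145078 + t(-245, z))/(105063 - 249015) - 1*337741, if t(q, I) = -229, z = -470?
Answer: -16206212427/47984 ≈ -3.3774e+5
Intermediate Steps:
(145078 + t(-245, z))/(105063 - 249015) - 1*337741 = (145078 - 229)/(105063 - 249015) - 1*337741 = 144849/(-143952) - 337741 = 144849*(-1/143952) - 337741 = -48283/47984 - 337741 = -16206212427/47984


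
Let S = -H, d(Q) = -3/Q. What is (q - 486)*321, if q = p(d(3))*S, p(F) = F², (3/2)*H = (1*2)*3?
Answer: -157290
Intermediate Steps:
H = 4 (H = 2*((1*2)*3)/3 = 2*(2*3)/3 = (⅔)*6 = 4)
S = -4 (S = -1*4 = -4)
q = -4 (q = (-3/3)²*(-4) = (-3*⅓)²*(-4) = (-1)²*(-4) = 1*(-4) = -4)
(q - 486)*321 = (-4 - 486)*321 = -490*321 = -157290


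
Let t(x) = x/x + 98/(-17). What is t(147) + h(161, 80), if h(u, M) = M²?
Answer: 108719/17 ≈ 6395.2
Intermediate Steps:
t(x) = -81/17 (t(x) = 1 + 98*(-1/17) = 1 - 98/17 = -81/17)
t(147) + h(161, 80) = -81/17 + 80² = -81/17 + 6400 = 108719/17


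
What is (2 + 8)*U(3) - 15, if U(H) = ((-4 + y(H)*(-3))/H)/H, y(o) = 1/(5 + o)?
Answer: -715/36 ≈ -19.861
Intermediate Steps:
U(H) = (-4 - 3/(5 + H))/H² (U(H) = ((-4 - 3/(5 + H))/H)/H = (-4 - 3/(5 + H))/H²)
(2 + 8)*U(3) - 15 = (2 + 8)*((-23 - 4*3)/(3²*(5 + 3))) - 15 = 10*((⅑)*(-23 - 12)/8) - 15 = 10*((⅑)*(⅛)*(-35)) - 15 = 10*(-35/72) - 15 = -175/36 - 15 = -715/36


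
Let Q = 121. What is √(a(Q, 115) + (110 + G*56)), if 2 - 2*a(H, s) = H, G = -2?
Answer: I*√246/2 ≈ 7.8422*I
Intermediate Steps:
a(H, s) = 1 - H/2
√(a(Q, 115) + (110 + G*56)) = √((1 - ½*121) + (110 - 2*56)) = √((1 - 121/2) + (110 - 112)) = √(-119/2 - 2) = √(-123/2) = I*√246/2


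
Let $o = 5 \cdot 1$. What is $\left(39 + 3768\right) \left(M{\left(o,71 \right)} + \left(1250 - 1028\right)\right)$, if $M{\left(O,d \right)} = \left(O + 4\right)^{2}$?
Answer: $1153521$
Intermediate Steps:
$o = 5$
$M{\left(O,d \right)} = \left(4 + O\right)^{2}$
$\left(39 + 3768\right) \left(M{\left(o,71 \right)} + \left(1250 - 1028\right)\right) = \left(39 + 3768\right) \left(\left(4 + 5\right)^{2} + \left(1250 - 1028\right)\right) = 3807 \left(9^{2} + 222\right) = 3807 \left(81 + 222\right) = 3807 \cdot 303 = 1153521$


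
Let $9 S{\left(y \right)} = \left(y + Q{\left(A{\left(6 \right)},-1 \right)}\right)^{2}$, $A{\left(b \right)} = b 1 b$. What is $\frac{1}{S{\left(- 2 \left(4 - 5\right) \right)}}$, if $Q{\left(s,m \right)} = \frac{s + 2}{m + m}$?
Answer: $\frac{9}{289} \approx 0.031142$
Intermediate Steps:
$A{\left(b \right)} = b^{2}$ ($A{\left(b \right)} = b b = b^{2}$)
$Q{\left(s,m \right)} = \frac{2 + s}{2 m}$
$S{\left(y \right)} = \frac{\left(-19 + y\right)^{2}}{9}$ ($S{\left(y \right)} = \frac{\left(y + \frac{2 + 6^{2}}{2 \left(-1\right)}\right)^{2}}{9} = \frac{\left(y + \frac{1}{2} \left(-1\right) \left(2 + 36\right)\right)^{2}}{9} = \frac{\left(y + \frac{1}{2} \left(-1\right) 38\right)^{2}}{9} = \frac{\left(y - 19\right)^{2}}{9} = \frac{\left(-19 + y\right)^{2}}{9}$)
$\frac{1}{S{\left(- 2 \left(4 - 5\right) \right)}} = \frac{1}{\frac{1}{9} \left(-19 - 2 \left(4 - 5\right)\right)^{2}} = \frac{1}{\frac{1}{9} \left(-19 - -2\right)^{2}} = \frac{1}{\frac{1}{9} \left(-19 + 2\right)^{2}} = \frac{1}{\frac{1}{9} \left(-17\right)^{2}} = \frac{1}{\frac{1}{9} \cdot 289} = \frac{1}{\frac{289}{9}} = \frac{9}{289}$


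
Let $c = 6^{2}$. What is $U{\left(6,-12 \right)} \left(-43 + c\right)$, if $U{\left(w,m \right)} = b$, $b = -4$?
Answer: $28$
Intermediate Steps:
$c = 36$
$U{\left(w,m \right)} = -4$
$U{\left(6,-12 \right)} \left(-43 + c\right) = - 4 \left(-43 + 36\right) = \left(-4\right) \left(-7\right) = 28$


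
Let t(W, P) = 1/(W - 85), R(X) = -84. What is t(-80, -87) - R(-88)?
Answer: 13859/165 ≈ 83.994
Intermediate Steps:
t(W, P) = 1/(-85 + W)
t(-80, -87) - R(-88) = 1/(-85 - 80) - 1*(-84) = 1/(-165) + 84 = -1/165 + 84 = 13859/165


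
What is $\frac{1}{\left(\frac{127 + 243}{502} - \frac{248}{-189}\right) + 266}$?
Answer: $\frac{47439}{12715987} \approx 0.0037307$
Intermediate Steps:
$\frac{1}{\left(\frac{127 + 243}{502} - \frac{248}{-189}\right) + 266} = \frac{1}{\left(370 \cdot \frac{1}{502} - - \frac{248}{189}\right) + 266} = \frac{1}{\left(\frac{185}{251} + \frac{248}{189}\right) + 266} = \frac{1}{\frac{97213}{47439} + 266} = \frac{1}{\frac{12715987}{47439}} = \frac{47439}{12715987}$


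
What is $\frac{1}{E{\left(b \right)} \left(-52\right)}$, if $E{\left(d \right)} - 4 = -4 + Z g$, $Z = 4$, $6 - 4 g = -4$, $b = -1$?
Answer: $- \frac{1}{520} \approx -0.0019231$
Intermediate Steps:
$g = \frac{5}{2}$ ($g = \frac{3}{2} - -1 = \frac{3}{2} + 1 = \frac{5}{2} \approx 2.5$)
$E{\left(d \right)} = 10$ ($E{\left(d \right)} = 4 + \left(-4 + 4 \cdot \frac{5}{2}\right) = 4 + \left(-4 + 10\right) = 4 + 6 = 10$)
$\frac{1}{E{\left(b \right)} \left(-52\right)} = \frac{1}{10 \left(-52\right)} = \frac{1}{-520} = - \frac{1}{520}$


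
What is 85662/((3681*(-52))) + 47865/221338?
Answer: -10468291/45263621 ≈ -0.23127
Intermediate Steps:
85662/((3681*(-52))) + 47865/221338 = 85662/(-191412) + 47865*(1/221338) = 85662*(-1/191412) + 47865/221338 = -4759/10634 + 47865/221338 = -10468291/45263621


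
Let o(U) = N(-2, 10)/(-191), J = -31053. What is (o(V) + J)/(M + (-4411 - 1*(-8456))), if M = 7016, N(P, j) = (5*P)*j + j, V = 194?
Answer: -1977011/704217 ≈ -2.8074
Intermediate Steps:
N(P, j) = j + 5*P*j (N(P, j) = 5*P*j + j = j + 5*P*j)
o(U) = 90/191 (o(U) = (10*(1 + 5*(-2)))/(-191) = (10*(1 - 10))*(-1/191) = (10*(-9))*(-1/191) = -90*(-1/191) = 90/191)
(o(V) + J)/(M + (-4411 - 1*(-8456))) = (90/191 - 31053)/(7016 + (-4411 - 1*(-8456))) = -5931033/(191*(7016 + (-4411 + 8456))) = -5931033/(191*(7016 + 4045)) = -5931033/191/11061 = -5931033/191*1/11061 = -1977011/704217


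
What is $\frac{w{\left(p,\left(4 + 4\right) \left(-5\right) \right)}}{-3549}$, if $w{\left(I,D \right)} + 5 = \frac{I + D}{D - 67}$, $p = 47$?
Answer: $\frac{542}{379743} \approx 0.0014273$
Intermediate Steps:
$w{\left(I,D \right)} = -5 + \frac{D + I}{-67 + D}$ ($w{\left(I,D \right)} = -5 + \frac{I + D}{D - 67} = -5 + \frac{D + I}{-67 + D}$)
$\frac{w{\left(p,\left(4 + 4\right) \left(-5\right) \right)}}{-3549} = \frac{\frac{1}{-67 + \left(4 + 4\right) \left(-5\right)} \left(335 + 47 - 4 \left(4 + 4\right) \left(-5\right)\right)}{-3549} = \frac{335 + 47 - 4 \cdot 8 \left(-5\right)}{-67 + 8 \left(-5\right)} \left(- \frac{1}{3549}\right) = \frac{335 + 47 - -160}{-67 - 40} \left(- \frac{1}{3549}\right) = \frac{335 + 47 + 160}{-107} \left(- \frac{1}{3549}\right) = \left(- \frac{1}{107}\right) 542 \left(- \frac{1}{3549}\right) = \left(- \frac{542}{107}\right) \left(- \frac{1}{3549}\right) = \frac{542}{379743}$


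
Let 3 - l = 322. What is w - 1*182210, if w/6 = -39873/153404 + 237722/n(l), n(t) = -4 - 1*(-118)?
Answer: -247310076897/1457338 ≈ -1.6970e+5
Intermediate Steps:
l = -319 (l = 3 - 1*322 = 3 - 322 = -319)
n(t) = 114 (n(t) = -4 + 118 = 114)
w = 18231480083/1457338 (w = 6*(-39873/153404 + 237722/114) = 6*(-39873*1/153404 + 237722*(1/114)) = 6*(-39873/153404 + 118861/57) = 6*(18231480083/8744028) = 18231480083/1457338 ≈ 12510.)
w - 1*182210 = 18231480083/1457338 - 1*182210 = 18231480083/1457338 - 182210 = -247310076897/1457338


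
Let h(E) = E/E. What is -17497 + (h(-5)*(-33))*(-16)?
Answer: -16969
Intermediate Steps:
h(E) = 1
-17497 + (h(-5)*(-33))*(-16) = -17497 + (1*(-33))*(-16) = -17497 - 33*(-16) = -17497 + 528 = -16969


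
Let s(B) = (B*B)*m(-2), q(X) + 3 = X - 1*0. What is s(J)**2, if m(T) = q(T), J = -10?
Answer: 250000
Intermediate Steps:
q(X) = -3 + X (q(X) = -3 + (X - 1*0) = -3 + (X + 0) = -3 + X)
m(T) = -3 + T
s(B) = -5*B**2 (s(B) = (B*B)*(-3 - 2) = B**2*(-5) = -5*B**2)
s(J)**2 = (-5*(-10)**2)**2 = (-5*100)**2 = (-500)**2 = 250000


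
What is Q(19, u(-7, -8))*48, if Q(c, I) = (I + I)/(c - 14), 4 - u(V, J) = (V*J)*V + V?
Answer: 38688/5 ≈ 7737.6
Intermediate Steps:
u(V, J) = 4 - V - J*V² (u(V, J) = 4 - ((V*J)*V + V) = 4 - ((J*V)*V + V) = 4 - (J*V² + V) = 4 - (V + J*V²) = 4 + (-V - J*V²) = 4 - V - J*V²)
Q(c, I) = 2*I/(-14 + c) (Q(c, I) = (2*I)/(-14 + c) = 2*I/(-14 + c))
Q(19, u(-7, -8))*48 = (2*(4 - 1*(-7) - 1*(-8)*(-7)²)/(-14 + 19))*48 = (2*(4 + 7 - 1*(-8)*49)/5)*48 = (2*(4 + 7 + 392)*(⅕))*48 = (2*403*(⅕))*48 = (806/5)*48 = 38688/5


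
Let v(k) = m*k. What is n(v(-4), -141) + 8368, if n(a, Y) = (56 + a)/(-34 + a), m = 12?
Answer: 343084/41 ≈ 8367.9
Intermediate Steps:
v(k) = 12*k
n(a, Y) = (56 + a)/(-34 + a)
n(v(-4), -141) + 8368 = (56 + 12*(-4))/(-34 + 12*(-4)) + 8368 = (56 - 48)/(-34 - 48) + 8368 = 8/(-82) + 8368 = -1/82*8 + 8368 = -4/41 + 8368 = 343084/41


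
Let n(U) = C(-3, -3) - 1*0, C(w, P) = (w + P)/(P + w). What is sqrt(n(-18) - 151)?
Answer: 5*I*sqrt(6) ≈ 12.247*I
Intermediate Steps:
C(w, P) = 1 (C(w, P) = (P + w)/(P + w) = 1)
n(U) = 1 (n(U) = 1 - 1*0 = 1 + 0 = 1)
sqrt(n(-18) - 151) = sqrt(1 - 151) = sqrt(-150) = 5*I*sqrt(6)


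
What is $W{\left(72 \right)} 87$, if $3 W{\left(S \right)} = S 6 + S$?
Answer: $14616$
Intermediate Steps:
$W{\left(S \right)} = \frac{7 S}{3}$ ($W{\left(S \right)} = \frac{S 6 + S}{3} = \frac{6 S + S}{3} = \frac{7 S}{3}$)
$W{\left(72 \right)} 87 = \frac{7}{3} \cdot 72 \cdot 87 = 168 \cdot 87 = 14616$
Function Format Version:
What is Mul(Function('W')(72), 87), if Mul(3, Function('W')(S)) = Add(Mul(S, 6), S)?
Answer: 14616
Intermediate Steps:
Function('W')(S) = Mul(Rational(7, 3), S) (Function('W')(S) = Mul(Rational(1, 3), Add(Mul(S, 6), S)) = Mul(Rational(1, 3), Add(Mul(6, S), S)) = Mul(Rational(1, 3), Mul(7, S)) = Mul(Rational(7, 3), S))
Mul(Function('W')(72), 87) = Mul(Mul(Rational(7, 3), 72), 87) = Mul(168, 87) = 14616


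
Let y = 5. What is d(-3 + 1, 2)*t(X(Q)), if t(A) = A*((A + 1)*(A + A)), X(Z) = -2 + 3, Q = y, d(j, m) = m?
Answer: 8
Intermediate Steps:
Q = 5
X(Z) = 1
t(A) = 2*A²*(1 + A) (t(A) = A*((1 + A)*(2*A)) = A*(2*A*(1 + A)) = 2*A²*(1 + A))
d(-3 + 1, 2)*t(X(Q)) = 2*(2*1²*(1 + 1)) = 2*(2*1*2) = 2*4 = 8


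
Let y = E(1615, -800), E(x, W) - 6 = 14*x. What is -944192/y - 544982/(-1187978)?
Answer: -6303147789/152655173 ≈ -41.290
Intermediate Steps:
E(x, W) = 6 + 14*x
y = 22616 (y = 6 + 14*1615 = 6 + 22610 = 22616)
-944192/y - 544982/(-1187978) = -944192/22616 - 544982/(-1187978) = -944192*1/22616 - 544982*(-1/1187978) = -118024/2827 + 272491/593989 = -6303147789/152655173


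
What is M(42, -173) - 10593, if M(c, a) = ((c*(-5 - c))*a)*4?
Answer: 1355415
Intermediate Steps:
M(c, a) = 4*a*c*(-5 - c) (M(c, a) = (a*c*(-5 - c))*4 = 4*a*c*(-5 - c))
M(42, -173) - 10593 = -4*(-173)*42*(5 + 42) - 10593 = -4*(-173)*42*47 - 10593 = 1366008 - 10593 = 1355415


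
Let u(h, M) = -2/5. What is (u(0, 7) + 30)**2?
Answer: 21904/25 ≈ 876.16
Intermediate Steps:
u(h, M) = -2/5 (u(h, M) = -2*1/5 = -2/5)
(u(0, 7) + 30)**2 = (-2/5 + 30)**2 = (148/5)**2 = 21904/25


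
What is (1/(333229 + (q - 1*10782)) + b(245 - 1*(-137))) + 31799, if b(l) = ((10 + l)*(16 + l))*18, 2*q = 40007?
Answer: 1945178426389/684901 ≈ 2.8401e+6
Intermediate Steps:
q = 40007/2 (q = (½)*40007 = 40007/2 ≈ 20004.)
b(l) = 18*(10 + l)*(16 + l)
(1/(333229 + (q - 1*10782)) + b(245 - 1*(-137))) + 31799 = (1/(333229 + (40007/2 - 1*10782)) + (2880 + 18*(245 - 1*(-137))² + 468*(245 - 1*(-137)))) + 31799 = (1/(333229 + (40007/2 - 10782)) + (2880 + 18*(245 + 137)² + 468*(245 + 137))) + 31799 = (1/(333229 + 18443/2) + (2880 + 18*382² + 468*382)) + 31799 = (1/(684901/2) + (2880 + 18*145924 + 178776)) + 31799 = (2/684901 + (2880 + 2626632 + 178776)) + 31799 = (2/684901 + 2808288) + 31799 = 1923399259490/684901 + 31799 = 1945178426389/684901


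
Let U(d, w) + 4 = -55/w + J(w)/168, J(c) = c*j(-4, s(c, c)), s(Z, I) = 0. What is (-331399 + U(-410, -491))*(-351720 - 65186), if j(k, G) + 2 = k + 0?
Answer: 135669723923117/982 ≈ 1.3816e+11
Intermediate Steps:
j(k, G) = -2 + k (j(k, G) = -2 + (k + 0) = -2 + k)
J(c) = -6*c (J(c) = c*(-2 - 4) = c*(-6) = -6*c)
U(d, w) = -4 - 55/w - w/28 (U(d, w) = -4 + (-55/w - 6*w/168) = -4 + (-55/w - 6*w*(1/168)) = -4 + (-55/w - w/28) = -4 - 55/w - w/28)
(-331399 + U(-410, -491))*(-351720 - 65186) = (-331399 + (-4 - 55/(-491) - 1/28*(-491)))*(-351720 - 65186) = (-331399 + (-4 - 55*(-1/491) + 491/28))*(-416906) = (-331399 + (-4 + 55/491 + 491/28))*(-416906) = (-331399 + 187629/13748)*(-416906) = -4555885823/13748*(-416906) = 135669723923117/982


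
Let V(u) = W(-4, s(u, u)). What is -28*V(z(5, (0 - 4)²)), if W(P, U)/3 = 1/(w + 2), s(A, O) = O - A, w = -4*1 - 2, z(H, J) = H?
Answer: 21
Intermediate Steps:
w = -6 (w = -4 - 2 = -6)
W(P, U) = -¾ (W(P, U) = 3/(-6 + 2) = 3/(-4) = 3*(-¼) = -¾)
V(u) = -¾
-28*V(z(5, (0 - 4)²)) = -28*(-¾) = 21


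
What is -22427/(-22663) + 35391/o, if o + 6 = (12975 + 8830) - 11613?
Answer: 1030507655/230845318 ≈ 4.4641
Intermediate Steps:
o = 10186 (o = -6 + ((12975 + 8830) - 11613) = -6 + (21805 - 11613) = -6 + 10192 = 10186)
-22427/(-22663) + 35391/o = -22427/(-22663) + 35391/10186 = -22427*(-1/22663) + 35391*(1/10186) = 22427/22663 + 35391/10186 = 1030507655/230845318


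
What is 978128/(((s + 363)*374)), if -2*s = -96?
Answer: 489064/76857 ≈ 6.3633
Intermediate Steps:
s = 48 (s = -½*(-96) = 48)
978128/(((s + 363)*374)) = 978128/(((48 + 363)*374)) = 978128/((411*374)) = 978128/153714 = 978128*(1/153714) = 489064/76857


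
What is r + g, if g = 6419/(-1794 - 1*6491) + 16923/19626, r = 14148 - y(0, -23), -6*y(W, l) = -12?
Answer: 766724591207/54200470 ≈ 14146.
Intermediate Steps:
y(W, l) = 2 (y(W, l) = -⅙*(-12) = 2)
r = 14146 (r = 14148 - 1*2 = 14148 - 2 = 14146)
g = 4742587/54200470 (g = 6419/(-1794 - 6491) + 16923*(1/19626) = 6419/(-8285) + 5641/6542 = 6419*(-1/8285) + 5641/6542 = -6419/8285 + 5641/6542 = 4742587/54200470 ≈ 0.087501)
r + g = 14146 + 4742587/54200470 = 766724591207/54200470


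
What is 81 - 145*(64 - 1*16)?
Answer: -6879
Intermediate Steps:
81 - 145*(64 - 1*16) = 81 - 145*(64 - 16) = 81 - 145*48 = 81 - 6960 = -6879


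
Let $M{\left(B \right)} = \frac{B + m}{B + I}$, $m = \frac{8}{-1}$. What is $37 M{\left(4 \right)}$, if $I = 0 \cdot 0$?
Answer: $-37$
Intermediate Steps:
$I = 0$
$m = -8$ ($m = 8 \left(-1\right) = -8$)
$M{\left(B \right)} = \frac{-8 + B}{B}$ ($M{\left(B \right)} = \frac{B - 8}{B + 0} = \frac{-8 + B}{B}$)
$37 M{\left(4 \right)} = 37 \frac{-8 + 4}{4} = 37 \cdot \frac{1}{4} \left(-4\right) = 37 \left(-1\right) = -37$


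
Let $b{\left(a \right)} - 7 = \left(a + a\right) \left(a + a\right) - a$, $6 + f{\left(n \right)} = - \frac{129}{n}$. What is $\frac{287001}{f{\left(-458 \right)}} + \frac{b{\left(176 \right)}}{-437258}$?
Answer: $- \frac{6386259932681}{127242078} \approx -50190.0$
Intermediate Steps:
$f{\left(n \right)} = -6 - \frac{129}{n}$
$b{\left(a \right)} = 7 - a + 4 a^{2}$ ($b{\left(a \right)} = 7 - \left(a - \left(a + a\right) \left(a + a\right)\right) = 7 - \left(a - 2 a 2 a\right) = 7 + \left(4 a^{2} - a\right) = 7 + \left(- a + 4 a^{2}\right) = 7 - a + 4 a^{2}$)
$\frac{287001}{f{\left(-458 \right)}} + \frac{b{\left(176 \right)}}{-437258} = \frac{287001}{-6 - \frac{129}{-458}} + \frac{7 - 176 + 4 \cdot 176^{2}}{-437258} = \frac{287001}{-6 - - \frac{129}{458}} + \left(7 - 176 + 4 \cdot 30976\right) \left(- \frac{1}{437258}\right) = \frac{287001}{-6 + \frac{129}{458}} + \left(7 - 176 + 123904\right) \left(- \frac{1}{437258}\right) = \frac{287001}{- \frac{2619}{458}} + 123735 \left(- \frac{1}{437258}\right) = 287001 \left(- \frac{458}{2619}\right) - \frac{123735}{437258} = - \frac{14605162}{291} - \frac{123735}{437258} = - \frac{6386259932681}{127242078}$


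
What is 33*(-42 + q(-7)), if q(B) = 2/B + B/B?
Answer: -9537/7 ≈ -1362.4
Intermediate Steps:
q(B) = 1 + 2/B (q(B) = 2/B + 1 = 1 + 2/B)
33*(-42 + q(-7)) = 33*(-42 + (2 - 7)/(-7)) = 33*(-42 - ⅐*(-5)) = 33*(-42 + 5/7) = 33*(-289/7) = -9537/7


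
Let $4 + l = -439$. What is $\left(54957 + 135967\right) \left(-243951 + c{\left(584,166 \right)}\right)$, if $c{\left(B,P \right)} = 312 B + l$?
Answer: $-11872799864$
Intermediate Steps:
$l = -443$ ($l = -4 - 439 = -443$)
$c{\left(B,P \right)} = -443 + 312 B$ ($c{\left(B,P \right)} = 312 B - 443 = -443 + 312 B$)
$\left(54957 + 135967\right) \left(-243951 + c{\left(584,166 \right)}\right) = \left(54957 + 135967\right) \left(-243951 + \left(-443 + 312 \cdot 584\right)\right) = 190924 \left(-243951 + \left(-443 + 182208\right)\right) = 190924 \left(-243951 + 181765\right) = 190924 \left(-62186\right) = -11872799864$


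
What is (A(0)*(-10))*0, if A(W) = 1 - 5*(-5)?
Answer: 0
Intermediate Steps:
A(W) = 26 (A(W) = 1 + 25 = 26)
(A(0)*(-10))*0 = (26*(-10))*0 = -260*0 = 0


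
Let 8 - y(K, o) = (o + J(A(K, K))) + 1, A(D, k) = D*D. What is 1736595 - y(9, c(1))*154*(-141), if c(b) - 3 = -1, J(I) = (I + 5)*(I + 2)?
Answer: -153149367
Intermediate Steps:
A(D, k) = D**2
J(I) = (2 + I)*(5 + I) (J(I) = (5 + I)*(2 + I) = (2 + I)*(5 + I))
c(b) = 2 (c(b) = 3 - 1 = 2)
y(K, o) = -3 - o - K**4 - 7*K**2 (y(K, o) = 8 - ((o + (10 + (K**2)**2 + 7*K**2)) + 1) = 8 - ((o + (10 + K**4 + 7*K**2)) + 1) = 8 - ((10 + o + K**4 + 7*K**2) + 1) = 8 - (11 + o + K**4 + 7*K**2) = 8 + (-11 - o - K**4 - 7*K**2) = -3 - o - K**4 - 7*K**2)
1736595 - y(9, c(1))*154*(-141) = 1736595 - (-3 - 1*2 - 1*9**4 - 7*9**2)*154*(-141) = 1736595 - (-3 - 2 - 1*6561 - 7*81)*154*(-141) = 1736595 - (-3 - 2 - 6561 - 567)*154*(-141) = 1736595 - (-7133*154)*(-141) = 1736595 - (-1098482)*(-141) = 1736595 - 1*154885962 = 1736595 - 154885962 = -153149367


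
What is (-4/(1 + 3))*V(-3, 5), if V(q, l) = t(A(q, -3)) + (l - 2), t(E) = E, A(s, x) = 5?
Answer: -8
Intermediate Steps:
V(q, l) = 3 + l (V(q, l) = 5 + (l - 2) = 5 + (-2 + l) = 3 + l)
(-4/(1 + 3))*V(-3, 5) = (-4/(1 + 3))*(3 + 5) = -4/4*8 = -4*¼*8 = -1*8 = -8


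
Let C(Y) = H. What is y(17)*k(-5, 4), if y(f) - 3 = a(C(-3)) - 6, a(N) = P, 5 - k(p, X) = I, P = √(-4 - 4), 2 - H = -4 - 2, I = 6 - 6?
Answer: -15 + 10*I*√2 ≈ -15.0 + 14.142*I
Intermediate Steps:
I = 0
H = 8 (H = 2 - (-4 - 2) = 2 - 1*(-6) = 2 + 6 = 8)
P = 2*I*√2 (P = √(-8) = 2*I*√2 ≈ 2.8284*I)
C(Y) = 8
k(p, X) = 5 (k(p, X) = 5 - 1*0 = 5 + 0 = 5)
a(N) = 2*I*√2
y(f) = -3 + 2*I*√2 (y(f) = 3 + (2*I*√2 - 6) = 3 + (-6 + 2*I*√2) = -3 + 2*I*√2)
y(17)*k(-5, 4) = (-3 + 2*I*√2)*5 = -15 + 10*I*√2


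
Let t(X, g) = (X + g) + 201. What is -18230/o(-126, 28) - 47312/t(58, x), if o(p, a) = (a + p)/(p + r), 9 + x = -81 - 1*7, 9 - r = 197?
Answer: -232990054/3969 ≈ -58702.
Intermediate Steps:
r = -188 (r = 9 - 1*197 = 9 - 197 = -188)
x = -97 (x = -9 + (-81 - 1*7) = -9 + (-81 - 7) = -9 - 88 = -97)
o(p, a) = (a + p)/(-188 + p) (o(p, a) = (a + p)/(p - 188) = (a + p)/(-188 + p))
t(X, g) = 201 + X + g
-18230/o(-126, 28) - 47312/t(58, x) = -18230*(-188 - 126)/(28 - 126) - 47312/(201 + 58 - 97) = -18230/(-98/(-314)) - 47312/162 = -18230/((-1/314*(-98))) - 47312*1/162 = -18230/49/157 - 23656/81 = -18230*157/49 - 23656/81 = -2862110/49 - 23656/81 = -232990054/3969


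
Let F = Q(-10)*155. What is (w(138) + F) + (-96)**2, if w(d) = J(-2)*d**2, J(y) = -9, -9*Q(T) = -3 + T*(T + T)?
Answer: -1490155/9 ≈ -1.6557e+5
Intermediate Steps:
Q(T) = 1/3 - 2*T**2/9 (Q(T) = -(-3 + T*(T + T))/9 = -(-3 + T*(2*T))/9 = -(-3 + 2*T**2)/9 = 1/3 - 2*T**2/9)
F = -30535/9 (F = (1/3 - 2/9*(-10)**2)*155 = (1/3 - 2/9*100)*155 = (1/3 - 200/9)*155 = -197/9*155 = -30535/9 ≈ -3392.8)
w(d) = -9*d**2
(w(138) + F) + (-96)**2 = (-9*138**2 - 30535/9) + (-96)**2 = (-9*19044 - 30535/9) + 9216 = (-171396 - 30535/9) + 9216 = -1573099/9 + 9216 = -1490155/9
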